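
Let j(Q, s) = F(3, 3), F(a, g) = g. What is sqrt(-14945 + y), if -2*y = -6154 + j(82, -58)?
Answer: I*sqrt(47478)/2 ≈ 108.95*I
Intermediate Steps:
j(Q, s) = 3
y = 6151/2 (y = -(-6154 + 3)/2 = -1/2*(-6151) = 6151/2 ≈ 3075.5)
sqrt(-14945 + y) = sqrt(-14945 + 6151/2) = sqrt(-23739/2) = I*sqrt(47478)/2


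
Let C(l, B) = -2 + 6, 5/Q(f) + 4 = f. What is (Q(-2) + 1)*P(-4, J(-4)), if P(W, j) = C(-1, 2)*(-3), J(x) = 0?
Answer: -2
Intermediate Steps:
Q(f) = 5/(-4 + f)
C(l, B) = 4
P(W, j) = -12 (P(W, j) = 4*(-3) = -12)
(Q(-2) + 1)*P(-4, J(-4)) = (5/(-4 - 2) + 1)*(-12) = (5/(-6) + 1)*(-12) = (5*(-1/6) + 1)*(-12) = (-5/6 + 1)*(-12) = (1/6)*(-12) = -2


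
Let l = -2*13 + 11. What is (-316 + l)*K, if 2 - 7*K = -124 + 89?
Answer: -12247/7 ≈ -1749.6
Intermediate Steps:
K = 37/7 (K = 2/7 - (-124 + 89)/7 = 2/7 - 1/7*(-35) = 2/7 + 5 = 37/7 ≈ 5.2857)
l = -15 (l = -26 + 11 = -15)
(-316 + l)*K = (-316 - 15)*(37/7) = -331*37/7 = -12247/7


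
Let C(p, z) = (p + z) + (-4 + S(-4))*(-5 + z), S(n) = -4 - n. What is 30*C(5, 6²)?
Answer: -2490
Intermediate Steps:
C(p, z) = 20 + p - 3*z (C(p, z) = (p + z) + (-4 + (-4 - 1*(-4)))*(-5 + z) = (p + z) + (-4 + (-4 + 4))*(-5 + z) = (p + z) + (-4 + 0)*(-5 + z) = (p + z) - 4*(-5 + z) = (p + z) + (20 - 4*z) = 20 + p - 3*z)
30*C(5, 6²) = 30*(20 + 5 - 3*6²) = 30*(20 + 5 - 3*36) = 30*(20 + 5 - 108) = 30*(-83) = -2490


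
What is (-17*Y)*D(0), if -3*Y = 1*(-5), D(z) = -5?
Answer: 425/3 ≈ 141.67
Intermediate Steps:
Y = 5/3 (Y = -(-5)/3 = -⅓*(-5) = 5/3 ≈ 1.6667)
(-17*Y)*D(0) = -17*5/3*(-5) = -85/3*(-5) = 425/3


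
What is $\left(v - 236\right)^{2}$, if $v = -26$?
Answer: $68644$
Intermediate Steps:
$\left(v - 236\right)^{2} = \left(-26 - 236\right)^{2} = \left(-262\right)^{2} = 68644$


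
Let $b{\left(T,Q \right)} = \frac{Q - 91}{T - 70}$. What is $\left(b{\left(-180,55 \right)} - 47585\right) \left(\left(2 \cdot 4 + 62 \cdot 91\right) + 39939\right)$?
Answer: $- \frac{271168250023}{125} \approx -2.1693 \cdot 10^{9}$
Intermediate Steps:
$b{\left(T,Q \right)} = \frac{-91 + Q}{-70 + T}$
$\left(b{\left(-180,55 \right)} - 47585\right) \left(\left(2 \cdot 4 + 62 \cdot 91\right) + 39939\right) = \left(\frac{-91 + 55}{-70 - 180} - 47585\right) \left(\left(2 \cdot 4 + 62 \cdot 91\right) + 39939\right) = \left(\frac{1}{-250} \left(-36\right) - 47585\right) \left(\left(8 + 5642\right) + 39939\right) = \left(\left(- \frac{1}{250}\right) \left(-36\right) - 47585\right) \left(5650 + 39939\right) = \left(\frac{18}{125} - 47585\right) 45589 = \left(- \frac{5948107}{125}\right) 45589 = - \frac{271168250023}{125}$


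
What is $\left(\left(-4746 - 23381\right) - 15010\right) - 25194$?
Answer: $-68331$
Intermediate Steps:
$\left(\left(-4746 - 23381\right) - 15010\right) - 25194 = \left(-28127 - 15010\right) - 25194 = -43137 - 25194 = -68331$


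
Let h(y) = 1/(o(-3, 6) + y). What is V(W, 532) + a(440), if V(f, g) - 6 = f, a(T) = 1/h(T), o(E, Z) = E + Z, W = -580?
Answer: -131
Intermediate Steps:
h(y) = 1/(3 + y) (h(y) = 1/((-3 + 6) + y) = 1/(3 + y))
a(T) = 3 + T (a(T) = 1/(1/(3 + T)) = 3 + T)
V(f, g) = 6 + f
V(W, 532) + a(440) = (6 - 580) + (3 + 440) = -574 + 443 = -131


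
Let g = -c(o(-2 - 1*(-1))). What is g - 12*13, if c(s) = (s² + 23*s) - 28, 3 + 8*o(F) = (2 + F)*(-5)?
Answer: -106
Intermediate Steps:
o(F) = -13/8 - 5*F/8 (o(F) = -3/8 + ((2 + F)*(-5))/8 = -3/8 + (-10 - 5*F)/8 = -3/8 + (-5/4 - 5*F/8) = -13/8 - 5*F/8)
c(s) = -28 + s² + 23*s
g = 50 (g = -(-28 + (-13/8 - 5*(-2 - 1*(-1))/8)² + 23*(-13/8 - 5*(-2 - 1*(-1))/8)) = -(-28 + (-13/8 - 5*(-2 + 1)/8)² + 23*(-13/8 - 5*(-2 + 1)/8)) = -(-28 + (-13/8 - 5/8*(-1))² + 23*(-13/8 - 5/8*(-1))) = -(-28 + (-13/8 + 5/8)² + 23*(-13/8 + 5/8)) = -(-28 + (-1)² + 23*(-1)) = -(-28 + 1 - 23) = -1*(-50) = 50)
g - 12*13 = 50 - 12*13 = 50 - 1*156 = 50 - 156 = -106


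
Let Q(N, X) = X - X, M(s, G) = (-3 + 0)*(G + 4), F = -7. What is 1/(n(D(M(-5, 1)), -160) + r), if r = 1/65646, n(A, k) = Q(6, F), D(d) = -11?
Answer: 65646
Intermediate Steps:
M(s, G) = -12 - 3*G (M(s, G) = -3*(4 + G) = -12 - 3*G)
Q(N, X) = 0
n(A, k) = 0
r = 1/65646 ≈ 1.5233e-5
1/(n(D(M(-5, 1)), -160) + r) = 1/(0 + 1/65646) = 1/(1/65646) = 65646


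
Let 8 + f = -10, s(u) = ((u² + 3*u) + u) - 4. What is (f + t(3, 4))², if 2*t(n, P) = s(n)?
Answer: 361/4 ≈ 90.250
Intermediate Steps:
s(u) = -4 + u² + 4*u (s(u) = (u² + 4*u) - 4 = -4 + u² + 4*u)
t(n, P) = -2 + n²/2 + 2*n (t(n, P) = (-4 + n² + 4*n)/2 = -2 + n²/2 + 2*n)
f = -18 (f = -8 - 10 = -18)
(f + t(3, 4))² = (-18 + (-2 + (½)*3² + 2*3))² = (-18 + (-2 + (½)*9 + 6))² = (-18 + (-2 + 9/2 + 6))² = (-18 + 17/2)² = (-19/2)² = 361/4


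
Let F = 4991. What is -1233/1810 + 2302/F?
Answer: -1987283/9033710 ≈ -0.21999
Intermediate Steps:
-1233/1810 + 2302/F = -1233/1810 + 2302/4991 = -1987283/9033710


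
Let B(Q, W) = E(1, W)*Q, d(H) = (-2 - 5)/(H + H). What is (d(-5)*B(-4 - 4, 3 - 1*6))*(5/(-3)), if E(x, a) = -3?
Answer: -28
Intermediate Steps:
d(H) = -7/(2*H) (d(H) = -7*1/(2*H) = -7/(2*H))
B(Q, W) = -3*Q
(d(-5)*B(-4 - 4, 3 - 1*6))*(5/(-3)) = ((-7/2/(-5))*(-3*(-4 - 4)))*(5/(-3)) = ((-7/2*(-1/5))*(-3*(-8)))*(5*(-1/3)) = ((7/10)*24)*(-5/3) = (84/5)*(-5/3) = -28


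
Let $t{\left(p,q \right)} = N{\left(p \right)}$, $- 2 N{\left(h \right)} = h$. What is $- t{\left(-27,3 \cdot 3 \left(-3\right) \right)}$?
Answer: $- \frac{27}{2} \approx -13.5$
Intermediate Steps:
$N{\left(h \right)} = - \frac{h}{2}$
$t{\left(p,q \right)} = - \frac{p}{2}$
$- t{\left(-27,3 \cdot 3 \left(-3\right) \right)} = - \frac{\left(-1\right) \left(-27\right)}{2} = \left(-1\right) \frac{27}{2} = - \frac{27}{2}$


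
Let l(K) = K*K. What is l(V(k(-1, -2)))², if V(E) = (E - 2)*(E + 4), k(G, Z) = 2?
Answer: 0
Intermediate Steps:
V(E) = (-2 + E)*(4 + E)
l(K) = K²
l(V(k(-1, -2)))² = ((-8 + 2² + 2*2)²)² = ((-8 + 4 + 4)²)² = (0²)² = 0² = 0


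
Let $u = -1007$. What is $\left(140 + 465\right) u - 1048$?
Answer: $-610283$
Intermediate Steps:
$\left(140 + 465\right) u - 1048 = \left(140 + 465\right) \left(-1007\right) - 1048 = 605 \left(-1007\right) - 1048 = -609235 - 1048 = -610283$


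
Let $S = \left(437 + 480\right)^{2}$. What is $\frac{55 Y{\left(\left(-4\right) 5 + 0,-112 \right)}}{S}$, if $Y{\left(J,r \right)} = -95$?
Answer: $- \frac{5225}{840889} \approx -0.0062137$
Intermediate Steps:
$S = 840889$ ($S = 917^{2} = 840889$)
$\frac{55 Y{\left(\left(-4\right) 5 + 0,-112 \right)}}{S} = \frac{55 \left(-95\right)}{840889} = \left(-5225\right) \frac{1}{840889} = - \frac{5225}{840889}$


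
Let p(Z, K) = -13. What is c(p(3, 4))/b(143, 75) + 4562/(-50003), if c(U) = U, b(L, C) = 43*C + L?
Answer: -16014855/168410104 ≈ -0.095094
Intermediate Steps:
b(L, C) = L + 43*C
c(p(3, 4))/b(143, 75) + 4562/(-50003) = -13/(143 + 43*75) + 4562/(-50003) = -13/(143 + 3225) + 4562*(-1/50003) = -13/3368 - 4562/50003 = -16014855/168410104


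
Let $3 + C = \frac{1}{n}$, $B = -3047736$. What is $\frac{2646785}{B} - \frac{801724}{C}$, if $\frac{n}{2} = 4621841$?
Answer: $\frac{22586337574392072923}{84516904164120} \approx 2.6724 \cdot 10^{5}$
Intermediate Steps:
$n = 9243682$ ($n = 2 \cdot 4621841 = 9243682$)
$C = - \frac{27731045}{9243682}$ ($C = -3 + \frac{1}{9243682} = - \frac{27731045}{9243682} \approx -3.0$)
$\frac{2646785}{B} - \frac{801724}{C} = \frac{2646785}{-3047736} - \frac{801724}{- \frac{27731045}{9243682}} = 2646785 \left(- \frac{1}{3047736}\right) - - \frac{7410881707768}{27731045} = - \frac{2646785}{3047736} + \frac{7410881707768}{27731045} = \frac{22586337574392072923}{84516904164120}$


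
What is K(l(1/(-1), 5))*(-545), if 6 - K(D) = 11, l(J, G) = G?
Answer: 2725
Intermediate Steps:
K(D) = -5 (K(D) = 6 - 1*11 = 6 - 11 = -5)
K(l(1/(-1), 5))*(-545) = -5*(-545) = 2725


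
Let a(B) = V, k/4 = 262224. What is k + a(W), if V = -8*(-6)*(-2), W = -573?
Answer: 1048800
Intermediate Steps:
k = 1048896 (k = 4*262224 = 1048896)
V = -96 (V = 48*(-2) = -96)
a(B) = -96
k + a(W) = 1048896 - 96 = 1048800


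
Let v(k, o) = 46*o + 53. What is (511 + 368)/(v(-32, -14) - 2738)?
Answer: -879/3329 ≈ -0.26404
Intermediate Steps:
v(k, o) = 53 + 46*o
(511 + 368)/(v(-32, -14) - 2738) = (511 + 368)/((53 + 46*(-14)) - 2738) = 879/((53 - 644) - 2738) = 879/(-591 - 2738) = 879/(-3329) = 879*(-1/3329) = -879/3329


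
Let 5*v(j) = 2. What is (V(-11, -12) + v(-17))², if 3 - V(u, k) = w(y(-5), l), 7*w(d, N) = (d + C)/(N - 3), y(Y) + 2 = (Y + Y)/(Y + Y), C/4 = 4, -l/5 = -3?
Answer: 203401/19600 ≈ 10.378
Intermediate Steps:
l = 15 (l = -5*(-3) = 15)
v(j) = ⅖ (v(j) = (⅕)*2 = ⅖)
C = 16 (C = 4*4 = 16)
y(Y) = -1 (y(Y) = -2 + (Y + Y)/(Y + Y) = -2 + (2*Y)/((2*Y)) = -2 + (2*Y)*(1/(2*Y)) = -2 + 1 = -1)
w(d, N) = (16 + d)/(7*(-3 + N)) (w(d, N) = ((d + 16)/(N - 3))/7 = ((16 + d)/(-3 + N))/7 = (16 + d)/(7*(-3 + N)))
V(u, k) = 79/28 (V(u, k) = 3 - (16 - 1)/(7*(-3 + 15)) = 3 - 15/(7*12) = 3 - 1*5/28 = 3 - 5/28 = 79/28)
(V(-11, -12) + v(-17))² = (79/28 + ⅖)² = (451/140)² = 203401/19600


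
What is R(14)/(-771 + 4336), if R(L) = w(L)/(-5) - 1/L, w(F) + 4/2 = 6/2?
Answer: -19/249550 ≈ -7.6137e-5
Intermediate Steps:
w(F) = 1 (w(F) = -2 + 6/2 = -2 + 6*(1/2) = -2 + 3 = 1)
R(L) = -1/5 - 1/L (R(L) = 1/(-5) - 1/L = 1*(-1/5) - 1/L = -1/5 - 1/L)
R(14)/(-771 + 4336) = ((1/5)*(-5 - 1*14)/14)/(-771 + 4336) = ((1/5)*(1/14)*(-5 - 14))/3565 = ((1/5)*(1/14)*(-19))*(1/3565) = -19/70*1/3565 = -19/249550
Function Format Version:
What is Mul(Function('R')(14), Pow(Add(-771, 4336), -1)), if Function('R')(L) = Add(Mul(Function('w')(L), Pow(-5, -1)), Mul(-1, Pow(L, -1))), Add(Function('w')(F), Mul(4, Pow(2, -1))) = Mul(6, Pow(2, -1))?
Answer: Rational(-19, 249550) ≈ -7.6137e-5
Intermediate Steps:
Function('w')(F) = 1 (Function('w')(F) = Add(-2, Mul(6, Pow(2, -1))) = Add(-2, Mul(6, Rational(1, 2))) = Add(-2, 3) = 1)
Function('R')(L) = Add(Rational(-1, 5), Mul(-1, Pow(L, -1))) (Function('R')(L) = Add(Mul(1, Pow(-5, -1)), Mul(-1, Pow(L, -1))) = Add(Mul(1, Rational(-1, 5)), Mul(-1, Pow(L, -1))) = Add(Rational(-1, 5), Mul(-1, Pow(L, -1))))
Mul(Function('R')(14), Pow(Add(-771, 4336), -1)) = Mul(Mul(Rational(1, 5), Pow(14, -1), Add(-5, Mul(-1, 14))), Pow(Add(-771, 4336), -1)) = Mul(Mul(Rational(1, 5), Rational(1, 14), Add(-5, -14)), Pow(3565, -1)) = Mul(Mul(Rational(1, 5), Rational(1, 14), -19), Rational(1, 3565)) = Mul(Rational(-19, 70), Rational(1, 3565)) = Rational(-19, 249550)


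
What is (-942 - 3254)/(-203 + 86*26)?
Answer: -4196/2033 ≈ -2.0639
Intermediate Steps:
(-942 - 3254)/(-203 + 86*26) = -4196/(-203 + 2236) = -4196/2033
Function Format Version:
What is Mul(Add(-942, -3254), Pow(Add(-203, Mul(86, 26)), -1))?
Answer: Rational(-4196, 2033) ≈ -2.0639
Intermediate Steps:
Mul(Add(-942, -3254), Pow(Add(-203, Mul(86, 26)), -1)) = Mul(-4196, Pow(Add(-203, 2236), -1)) = Mul(-4196, Pow(2033, -1)) = Mul(-4196, Rational(1, 2033)) = Rational(-4196, 2033)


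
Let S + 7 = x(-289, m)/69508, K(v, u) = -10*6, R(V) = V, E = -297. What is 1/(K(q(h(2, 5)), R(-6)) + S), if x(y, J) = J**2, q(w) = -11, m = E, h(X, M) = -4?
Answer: -69508/4568827 ≈ -0.015214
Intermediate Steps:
m = -297
K(v, u) = -60
S = -398347/69508 (S = -7 + (-297)**2/69508 = -7 + 88209*(1/69508) = -7 + 88209/69508 = -398347/69508 ≈ -5.7309)
1/(K(q(h(2, 5)), R(-6)) + S) = 1/(-60 - 398347/69508) = 1/(-4568827/69508) = -69508/4568827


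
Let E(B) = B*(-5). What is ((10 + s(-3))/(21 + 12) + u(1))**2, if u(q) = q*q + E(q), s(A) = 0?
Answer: 14884/1089 ≈ 13.668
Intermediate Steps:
E(B) = -5*B
u(q) = q**2 - 5*q (u(q) = q*q - 5*q = q**2 - 5*q)
((10 + s(-3))/(21 + 12) + u(1))**2 = ((10 + 0)/(21 + 12) + 1*(-5 + 1))**2 = (10/33 + 1*(-4))**2 = (10*(1/33) - 4)**2 = (10/33 - 4)**2 = (-122/33)**2 = 14884/1089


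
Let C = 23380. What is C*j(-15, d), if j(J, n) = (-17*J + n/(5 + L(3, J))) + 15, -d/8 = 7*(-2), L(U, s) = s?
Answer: 6050744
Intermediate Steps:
d = 112 (d = -56*(-2) = -8*(-14) = 112)
j(J, n) = 15 - 17*J + n/(5 + J) (j(J, n) = (-17*J + n/(5 + J)) + 15 = 15 - 17*J + n/(5 + J))
C*j(-15, d) = 23380*((75 + 112 - 70*(-15) - 17*(-15)**2)/(5 - 15)) = 23380*((75 + 112 + 1050 - 17*225)/(-10)) = 23380*(-(75 + 112 + 1050 - 3825)/10) = 23380*(-1/10*(-2588)) = 23380*(1294/5) = 6050744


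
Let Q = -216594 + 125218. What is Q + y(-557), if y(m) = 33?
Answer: -91343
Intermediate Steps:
Q = -91376
Q + y(-557) = -91376 + 33 = -91343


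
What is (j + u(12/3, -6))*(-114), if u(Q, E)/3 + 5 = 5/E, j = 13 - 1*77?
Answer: 9291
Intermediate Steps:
j = -64 (j = 13 - 77 = -64)
u(Q, E) = -15 + 15/E (u(Q, E) = -15 + 3*(5/E) = -15 + 15/E)
(j + u(12/3, -6))*(-114) = (-64 + (-15 + 15/(-6)))*(-114) = (-64 + (-15 + 15*(-⅙)))*(-114) = (-64 + (-15 - 5/2))*(-114) = (-64 - 35/2)*(-114) = -163/2*(-114) = 9291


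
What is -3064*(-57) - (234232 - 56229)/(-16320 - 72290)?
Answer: 15475737283/88610 ≈ 1.7465e+5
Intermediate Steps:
-3064*(-57) - (234232 - 56229)/(-16320 - 72290) = 174648 - 178003/(-88610) = 174648 - 178003*(-1)/88610 = 174648 - 1*(-178003/88610) = 174648 + 178003/88610 = 15475737283/88610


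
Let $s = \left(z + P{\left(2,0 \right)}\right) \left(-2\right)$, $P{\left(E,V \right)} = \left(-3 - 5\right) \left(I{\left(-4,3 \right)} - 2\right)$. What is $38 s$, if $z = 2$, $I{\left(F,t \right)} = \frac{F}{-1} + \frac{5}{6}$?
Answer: $\frac{4712}{3} \approx 1570.7$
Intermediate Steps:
$I{\left(F,t \right)} = \frac{5}{6} - F$ ($I{\left(F,t \right)} = F \left(-1\right) + 5 \cdot \frac{1}{6} = - F + \frac{5}{6} = \frac{5}{6} - F$)
$P{\left(E,V \right)} = - \frac{68}{3}$ ($P{\left(E,V \right)} = \left(-3 - 5\right) \left(\left(\frac{5}{6} - -4\right) - 2\right) = - 8 \left(\left(\frac{5}{6} + 4\right) - 2\right) = - 8 \left(\frac{29}{6} - 2\right) = \left(-8\right) \frac{17}{6} = - \frac{68}{3}$)
$s = \frac{124}{3}$ ($s = \left(2 - \frac{68}{3}\right) \left(-2\right) = \left(- \frac{62}{3}\right) \left(-2\right) = \frac{124}{3} \approx 41.333$)
$38 s = 38 \cdot \frac{124}{3} = \frac{4712}{3}$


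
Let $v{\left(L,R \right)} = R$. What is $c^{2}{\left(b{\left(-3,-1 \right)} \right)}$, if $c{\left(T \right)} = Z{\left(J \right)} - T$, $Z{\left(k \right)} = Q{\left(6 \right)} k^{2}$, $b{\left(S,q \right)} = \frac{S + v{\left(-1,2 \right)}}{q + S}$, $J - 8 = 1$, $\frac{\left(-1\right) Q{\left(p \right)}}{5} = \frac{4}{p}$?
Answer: $\frac{1168561}{16} \approx 73035.0$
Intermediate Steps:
$Q{\left(p \right)} = - \frac{20}{p}$ ($Q{\left(p \right)} = - 5 \frac{4}{p} = - \frac{20}{p}$)
$J = 9$ ($J = 8 + 1 = 9$)
$b{\left(S,q \right)} = \frac{2 + S}{S + q}$ ($b{\left(S,q \right)} = \frac{S + 2}{q + S} = \frac{2 + S}{S + q}$)
$Z{\left(k \right)} = - \frac{10 k^{2}}{3}$ ($Z{\left(k \right)} = - \frac{20}{6} k^{2} = \left(-20\right) \frac{1}{6} k^{2} = - \frac{10 k^{2}}{3}$)
$c{\left(T \right)} = -270 - T$ ($c{\left(T \right)} = - \frac{10 \cdot 9^{2}}{3} - T = \left(- \frac{10}{3}\right) 81 - T = -270 - T$)
$c^{2}{\left(b{\left(-3,-1 \right)} \right)} = \left(-270 - \frac{2 - 3}{-3 - 1}\right)^{2} = \left(-270 - \frac{1}{-4} \left(-1\right)\right)^{2} = \left(-270 - \left(- \frac{1}{4}\right) \left(-1\right)\right)^{2} = \left(-270 - \frac{1}{4}\right)^{2} = \left(- \frac{1081}{4}\right)^{2} = \frac{1168561}{16}$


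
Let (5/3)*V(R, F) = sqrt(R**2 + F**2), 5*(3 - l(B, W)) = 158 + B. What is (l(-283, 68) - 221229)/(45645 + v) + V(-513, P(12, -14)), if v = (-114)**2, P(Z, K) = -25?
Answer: -221201/58641 + 3*sqrt(263794)/5 ≈ 304.39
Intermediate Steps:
l(B, W) = -143/5 - B/5 (l(B, W) = 3 - (158 + B)/5 = 3 + (-158/5 - B/5) = -143/5 - B/5)
v = 12996
V(R, F) = 3*sqrt(F**2 + R**2)/5 (V(R, F) = 3*sqrt(R**2 + F**2)/5 = 3*sqrt(F**2 + R**2)/5)
(l(-283, 68) - 221229)/(45645 + v) + V(-513, P(12, -14)) = ((-143/5 - 1/5*(-283)) - 221229)/(45645 + 12996) + 3*sqrt((-25)**2 + (-513)**2)/5 = ((-143/5 + 283/5) - 221229)/58641 + 3*sqrt(625 + 263169)/5 = (28 - 221229)*(1/58641) + 3*sqrt(263794)/5 = -221201*1/58641 + 3*sqrt(263794)/5 = -221201/58641 + 3*sqrt(263794)/5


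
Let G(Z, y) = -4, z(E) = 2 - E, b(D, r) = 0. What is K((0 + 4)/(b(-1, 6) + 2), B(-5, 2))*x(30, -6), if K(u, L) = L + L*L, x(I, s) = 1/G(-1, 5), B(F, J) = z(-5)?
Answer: -14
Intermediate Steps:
B(F, J) = 7 (B(F, J) = 2 - 1*(-5) = 2 + 5 = 7)
x(I, s) = -¼ (x(I, s) = 1/(-4) = -¼)
K(u, L) = L + L²
K((0 + 4)/(b(-1, 6) + 2), B(-5, 2))*x(30, -6) = (7*(1 + 7))*(-¼) = (7*8)*(-¼) = 56*(-¼) = -14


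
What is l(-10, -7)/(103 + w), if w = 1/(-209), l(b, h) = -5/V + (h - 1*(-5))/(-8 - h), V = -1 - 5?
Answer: 3553/129156 ≈ 0.027509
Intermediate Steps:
V = -6
l(b, h) = ⅚ + (5 + h)/(-8 - h) (l(b, h) = -5/(-6) + (h - 1*(-5))/(-8 - h) = -5*(-⅙) + (h + 5)/(-8 - h) = ⅚ + (5 + h)/(-8 - h))
w = -1/209 ≈ -0.0047847
l(-10, -7)/(103 + w) = ((10 - 1*(-7))/(6*(8 - 7)))/(103 - 1/209) = ((⅙)*(10 + 7)/1)/(21526/209) = 209*((⅙)*1*17)/21526 = (209/21526)*(17/6) = 3553/129156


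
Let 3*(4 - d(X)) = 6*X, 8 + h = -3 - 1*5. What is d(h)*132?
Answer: 4752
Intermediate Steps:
h = -16 (h = -8 + (-3 - 1*5) = -8 + (-3 - 5) = -8 - 8 = -16)
d(X) = 4 - 2*X
d(h)*132 = (4 - 2*(-16))*132 = (4 + 32)*132 = 36*132 = 4752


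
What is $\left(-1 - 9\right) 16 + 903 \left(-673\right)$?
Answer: $-607879$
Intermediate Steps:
$\left(-1 - 9\right) 16 + 903 \left(-673\right) = \left(-10\right) 16 - 607719 = -160 - 607719 = -607879$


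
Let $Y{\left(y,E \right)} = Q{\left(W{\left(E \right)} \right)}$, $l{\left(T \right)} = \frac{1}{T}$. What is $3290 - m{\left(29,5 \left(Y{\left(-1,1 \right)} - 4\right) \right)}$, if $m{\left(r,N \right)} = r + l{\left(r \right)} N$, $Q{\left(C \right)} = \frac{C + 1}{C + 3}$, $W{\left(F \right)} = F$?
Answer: $\frac{189173}{58} \approx 3261.6$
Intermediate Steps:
$Q{\left(C \right)} = \frac{1 + C}{3 + C}$
$Y{\left(y,E \right)} = \frac{1 + E}{3 + E}$
$m{\left(r,N \right)} = r + \frac{N}{r}$
$3290 - m{\left(29,5 \left(Y{\left(-1,1 \right)} - 4\right) \right)} = 3290 - \left(29 + \frac{5 \left(\frac{1 + 1}{3 + 1} - 4\right)}{29}\right) = 3290 - \left(29 + 5 \left(\frac{1}{4} \cdot 2 - 4\right) \frac{1}{29}\right) = 3290 - \left(29 + 5 \left(\frac{1}{2} - 4\right) \frac{1}{29}\right) = 3290 - \left(29 + 5 \left(- \frac{7}{2}\right) \frac{1}{29}\right) = 3290 - \left(29 - \frac{35}{58}\right) = 3290 - \frac{1647}{58} = \frac{189173}{58}$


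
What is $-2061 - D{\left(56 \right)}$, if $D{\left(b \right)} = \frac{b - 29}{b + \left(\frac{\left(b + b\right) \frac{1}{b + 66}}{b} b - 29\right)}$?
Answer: $- \frac{3511530}{1703} \approx -2062.0$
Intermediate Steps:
$D{\left(b \right)} = \frac{-29 + b}{-29 + b + \frac{2 b}{66 + b}}$ ($D{\left(b \right)} = \frac{-29 + b}{b + \left(\frac{2 b \frac{1}{66 + b}}{b} b - 29\right)} = \frac{-29 + b}{b + \left(\frac{2}{66 + b} b - 29\right)} = \frac{-29 + b}{b + \left(\frac{2 b}{66 + b} - 29\right)} = \frac{-29 + b}{b + \left(-29 + \frac{2 b}{66 + b}\right)} = \frac{-29 + b}{-29 + b + \frac{2 b}{66 + b}}$)
$-2061 - D{\left(56 \right)} = -2061 - \frac{-1914 + 56^{2} + 37 \cdot 56}{-1914 + 56^{2} + 39 \cdot 56} = -2061 - \frac{-1914 + 3136 + 2072}{-1914 + 3136 + 2184} = -2061 - \frac{1}{3406} \cdot 3294 = -2061 - \frac{1647}{1703} = - \frac{3511530}{1703}$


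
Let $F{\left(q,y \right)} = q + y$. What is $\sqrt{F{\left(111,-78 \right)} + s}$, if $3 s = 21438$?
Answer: $\sqrt{7179} \approx 84.729$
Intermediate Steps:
$s = 7146$ ($s = \frac{1}{3} \cdot 21438 = 7146$)
$\sqrt{F{\left(111,-78 \right)} + s} = \sqrt{\left(111 - 78\right) + 7146} = \sqrt{33 + 7146} = \sqrt{7179}$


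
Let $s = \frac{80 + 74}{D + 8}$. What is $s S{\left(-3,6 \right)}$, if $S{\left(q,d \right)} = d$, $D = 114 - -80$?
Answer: $\frac{462}{101} \approx 4.5743$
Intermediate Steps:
$D = 194$ ($D = 114 + 80 = 194$)
$s = \frac{77}{101}$ ($s = \frac{80 + 74}{194 + 8} = \frac{154}{202} = 154 \cdot \frac{1}{202} = \frac{77}{101} \approx 0.76238$)
$s S{\left(-3,6 \right)} = \frac{77}{101} \cdot 6 = \frac{462}{101}$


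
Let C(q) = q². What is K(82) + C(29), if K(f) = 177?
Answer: 1018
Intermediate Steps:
K(82) + C(29) = 177 + 29² = 177 + 841 = 1018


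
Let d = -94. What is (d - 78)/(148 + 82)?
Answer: -86/115 ≈ -0.74783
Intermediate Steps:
(d - 78)/(148 + 82) = (-94 - 78)/(148 + 82) = -172/230 = (1/230)*(-172) = -86/115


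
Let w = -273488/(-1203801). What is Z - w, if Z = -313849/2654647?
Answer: -1103825838785/3195666713247 ≈ -0.34541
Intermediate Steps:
w = 273488/1203801 (w = -273488*(-1/1203801) = 273488/1203801 ≈ 0.22719)
Z = -313849/2654647 (Z = -313849*1/2654647 = -313849/2654647 ≈ -0.11823)
Z - w = -313849/2654647 - 1*273488/1203801 = -313849/2654647 - 273488/1203801 = -1103825838785/3195666713247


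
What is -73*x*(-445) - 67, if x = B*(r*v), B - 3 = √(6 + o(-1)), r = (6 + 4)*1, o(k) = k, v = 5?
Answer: 4872683 + 1624250*√5 ≈ 8.5046e+6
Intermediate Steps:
r = 10 (r = 10*1 = 10)
B = 3 + √5 (B = 3 + √(6 - 1) = 3 + √5 ≈ 5.2361)
x = 150 + 50*√5 (x = (3 + √5)*(10*5) = (3 + √5)*50 = 150 + 50*√5 ≈ 261.80)
-73*x*(-445) - 67 = -73*(150 + 50*√5)*(-445) - 67 = (-10950 - 3650*√5)*(-445) - 67 = (4872750 + 1624250*√5) - 67 = 4872683 + 1624250*√5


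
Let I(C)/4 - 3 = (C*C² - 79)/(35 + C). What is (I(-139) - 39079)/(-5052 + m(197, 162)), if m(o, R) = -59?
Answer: -834978/66443 ≈ -12.567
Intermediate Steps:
I(C) = 12 + 4*(-79 + C³)/(35 + C) (I(C) = 12 + 4*((C*C² - 79)/(35 + C)) = 12 + 4*((C³ - 79)/(35 + C)) = 12 + 4*((-79 + C³)/(35 + C)) = 12 + 4*(-79 + C³)/(35 + C))
(I(-139) - 39079)/(-5052 + m(197, 162)) = (4*(26 + (-139)³ + 3*(-139))/(35 - 139) - 39079)/(-5052 - 59) = (4*(26 - 2685619 - 417)/(-104) - 39079)/(-5111) = (4*(-1/104)*(-2686010) - 39079)*(-1/5111) = (1343005/13 - 39079)*(-1/5111) = (834978/13)*(-1/5111) = -834978/66443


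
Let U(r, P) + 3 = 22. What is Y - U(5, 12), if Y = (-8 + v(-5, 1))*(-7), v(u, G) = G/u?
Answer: 192/5 ≈ 38.400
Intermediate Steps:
U(r, P) = 19 (U(r, P) = -3 + 22 = 19)
Y = 287/5 (Y = (-8 + 1/(-5))*(-7) = (-8 + 1*(-1/5))*(-7) = (-8 - 1/5)*(-7) = -41/5*(-7) = 287/5 ≈ 57.400)
Y - U(5, 12) = 287/5 - 1*19 = 287/5 - 19 = 192/5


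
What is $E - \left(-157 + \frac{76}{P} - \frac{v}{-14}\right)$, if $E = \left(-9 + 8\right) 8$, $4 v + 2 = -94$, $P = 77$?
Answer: $\frac{1647}{11} \approx 149.73$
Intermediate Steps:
$v = -24$ ($v = - \frac{1}{2} + \frac{1}{4} \left(-94\right) = - \frac{1}{2} - \frac{47}{2} = -24$)
$E = -8$ ($E = \left(-1\right) 8 = -8$)
$E - \left(-157 + \frac{76}{P} - \frac{v}{-14}\right) = -8 - - \frac{1735}{11} = -8 + \left(\left(\left(-24\right) \left(- \frac{1}{14}\right) - \frac{76}{77}\right) + 157\right) = -8 + \left(\left(\frac{12}{7} - \frac{76}{77}\right) + 157\right) = -8 + \left(\frac{8}{11} + 157\right) = -8 + \frac{1735}{11} = \frac{1647}{11}$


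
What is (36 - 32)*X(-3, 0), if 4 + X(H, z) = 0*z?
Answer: -16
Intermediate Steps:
X(H, z) = -4 (X(H, z) = -4 + 0*z = -4 + 0 = -4)
(36 - 32)*X(-3, 0) = (36 - 32)*(-4) = 4*(-4) = -16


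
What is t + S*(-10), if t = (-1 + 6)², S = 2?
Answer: 5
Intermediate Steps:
t = 25 (t = 5² = 25)
t + S*(-10) = 25 + 2*(-10) = 25 - 20 = 5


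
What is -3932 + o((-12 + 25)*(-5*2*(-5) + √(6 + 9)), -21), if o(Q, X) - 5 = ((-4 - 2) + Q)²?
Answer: 413344 + 16744*√15 ≈ 4.7819e+5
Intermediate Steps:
o(Q, X) = 5 + (-6 + Q)² (o(Q, X) = 5 + ((-4 - 2) + Q)² = 5 + (-6 + Q)²)
-3932 + o((-12 + 25)*(-5*2*(-5) + √(6 + 9)), -21) = -3932 + (5 + (-6 + (-12 + 25)*(-5*2*(-5) + √(6 + 9)))²) = -3932 + (5 + (-6 + 13*(-10*(-5) + √15))²) = -3932 + (5 + (-6 + 13*(50 + √15))²) = -3932 + (5 + (-6 + (650 + 13*√15))²) = -3932 + (5 + (644 + 13*√15)²) = -3927 + (644 + 13*√15)²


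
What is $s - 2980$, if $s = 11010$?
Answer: $8030$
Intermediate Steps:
$s - 2980 = 11010 - 2980 = 8030$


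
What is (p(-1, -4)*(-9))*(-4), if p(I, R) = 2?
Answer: 72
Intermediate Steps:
(p(-1, -4)*(-9))*(-4) = (2*(-9))*(-4) = -18*(-4) = 72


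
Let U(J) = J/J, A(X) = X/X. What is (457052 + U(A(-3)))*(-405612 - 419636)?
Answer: -377182074144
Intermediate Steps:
A(X) = 1
U(J) = 1
(457052 + U(A(-3)))*(-405612 - 419636) = (457052 + 1)*(-405612 - 419636) = 457053*(-825248) = -377182074144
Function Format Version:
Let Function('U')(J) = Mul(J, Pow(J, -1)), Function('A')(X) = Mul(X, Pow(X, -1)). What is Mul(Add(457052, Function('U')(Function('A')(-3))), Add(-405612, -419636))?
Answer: -377182074144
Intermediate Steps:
Function('A')(X) = 1
Function('U')(J) = 1
Mul(Add(457052, Function('U')(Function('A')(-3))), Add(-405612, -419636)) = Mul(Add(457052, 1), Add(-405612, -419636)) = Mul(457053, -825248) = -377182074144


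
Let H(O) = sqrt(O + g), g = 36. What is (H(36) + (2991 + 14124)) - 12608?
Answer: 4507 + 6*sqrt(2) ≈ 4515.5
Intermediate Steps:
H(O) = sqrt(36 + O) (H(O) = sqrt(O + 36) = sqrt(36 + O))
(H(36) + (2991 + 14124)) - 12608 = (sqrt(36 + 36) + (2991 + 14124)) - 12608 = (sqrt(72) + 17115) - 12608 = (6*sqrt(2) + 17115) - 12608 = (17115 + 6*sqrt(2)) - 12608 = 4507 + 6*sqrt(2)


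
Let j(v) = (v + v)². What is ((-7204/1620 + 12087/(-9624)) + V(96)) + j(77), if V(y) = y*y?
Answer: 42779162327/1299240 ≈ 32926.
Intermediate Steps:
V(y) = y²
j(v) = 4*v² (j(v) = (2*v)² = 4*v²)
((-7204/1620 + 12087/(-9624)) + V(96)) + j(77) = ((-7204/1620 + 12087/(-9624)) + 96²) + 4*77² = ((-7204*1/1620 + 12087*(-1/9624)) + 9216) + 4*5929 = ((-1801/405 - 4029/3208) + 9216) + 23716 = (-7409353/1299240 + 9216) + 23716 = 11966386487/1299240 + 23716 = 42779162327/1299240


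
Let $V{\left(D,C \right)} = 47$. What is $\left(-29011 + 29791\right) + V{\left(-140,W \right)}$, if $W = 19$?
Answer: $827$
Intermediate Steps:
$\left(-29011 + 29791\right) + V{\left(-140,W \right)} = \left(-29011 + 29791\right) + 47 = 780 + 47 = 827$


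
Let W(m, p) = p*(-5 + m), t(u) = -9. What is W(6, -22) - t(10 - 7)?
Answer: -13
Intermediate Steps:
W(6, -22) - t(10 - 7) = -22*(-5 + 6) - 1*(-9) = -22*1 + 9 = -22 + 9 = -13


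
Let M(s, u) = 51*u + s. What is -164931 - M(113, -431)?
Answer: -143063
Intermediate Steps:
M(s, u) = s + 51*u
-164931 - M(113, -431) = -164931 - (113 + 51*(-431)) = -164931 - (113 - 21981) = -164931 - 1*(-21868) = -164931 + 21868 = -143063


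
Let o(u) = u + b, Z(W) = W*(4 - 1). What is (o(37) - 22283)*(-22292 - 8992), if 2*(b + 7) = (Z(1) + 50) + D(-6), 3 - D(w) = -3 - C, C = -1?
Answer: 695255616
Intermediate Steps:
D(w) = 5 (D(w) = 3 - (-3 - 1*(-1)) = 3 - (-3 + 1) = 3 - 1*(-2) = 3 + 2 = 5)
Z(W) = 3*W (Z(W) = W*3 = 3*W)
b = 22 (b = -7 + ((3*1 + 50) + 5)/2 = -7 + ((3 + 50) + 5)/2 = -7 + (53 + 5)/2 = -7 + (1/2)*58 = -7 + 29 = 22)
o(u) = 22 + u (o(u) = u + 22 = 22 + u)
(o(37) - 22283)*(-22292 - 8992) = ((22 + 37) - 22283)*(-22292 - 8992) = (59 - 22283)*(-31284) = -22224*(-31284) = 695255616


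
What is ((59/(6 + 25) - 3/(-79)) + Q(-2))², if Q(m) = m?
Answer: 20736/5997601 ≈ 0.0034574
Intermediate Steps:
((59/(6 + 25) - 3/(-79)) + Q(-2))² = ((59/(6 + 25) - 3/(-79)) - 2)² = ((59/31 - 3*(-1/79)) - 2)² = ((59*(1/31) + 3/79) - 2)² = ((59/31 + 3/79) - 2)² = (4754/2449 - 2)² = (-144/2449)² = 20736/5997601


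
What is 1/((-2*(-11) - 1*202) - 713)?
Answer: -1/893 ≈ -0.0011198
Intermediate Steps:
1/((-2*(-11) - 1*202) - 713) = 1/((22 - 202) - 713) = 1/(-180 - 713) = 1/(-893) = -1/893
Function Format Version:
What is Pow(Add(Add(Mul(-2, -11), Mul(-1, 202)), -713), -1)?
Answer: Rational(-1, 893) ≈ -0.0011198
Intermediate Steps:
Pow(Add(Add(Mul(-2, -11), Mul(-1, 202)), -713), -1) = Pow(Add(Add(22, -202), -713), -1) = Pow(Add(-180, -713), -1) = Pow(-893, -1) = Rational(-1, 893)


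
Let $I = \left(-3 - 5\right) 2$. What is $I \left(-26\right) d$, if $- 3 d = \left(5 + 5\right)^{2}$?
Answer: $- \frac{41600}{3} \approx -13867.0$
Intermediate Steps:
$d = - \frac{100}{3}$ ($d = - \frac{\left(5 + 5\right)^{2}}{3} = - \frac{10^{2}}{3} = \left(- \frac{1}{3}\right) 100 = - \frac{100}{3} \approx -33.333$)
$I = -16$ ($I = \left(-3 + \left(-5 + 0\right)\right) 2 = \left(-3 - 5\right) 2 = \left(-8\right) 2 = -16$)
$I \left(-26\right) d = \left(-16\right) \left(-26\right) \left(- \frac{100}{3}\right) = 416 \left(- \frac{100}{3}\right) = - \frac{41600}{3}$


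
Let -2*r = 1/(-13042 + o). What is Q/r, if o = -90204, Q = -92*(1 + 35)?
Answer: -683901504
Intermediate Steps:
Q = -3312 (Q = -92*36 = -3312)
r = 1/206492 (r = -1/(2*(-13042 - 90204)) = -½/(-103246) = -½*(-1/103246) = 1/206492 ≈ 4.8428e-6)
Q/r = -3312/1/206492 = -3312*206492 = -683901504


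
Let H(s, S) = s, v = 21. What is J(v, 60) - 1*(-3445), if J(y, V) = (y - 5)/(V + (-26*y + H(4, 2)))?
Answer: 830237/241 ≈ 3445.0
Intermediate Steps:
J(y, V) = (-5 + y)/(4 + V - 26*y) (J(y, V) = (y - 5)/(V + (-26*y + 4)) = (-5 + y)/(V + (4 - 26*y)) = (-5 + y)/(4 + V - 26*y))
J(v, 60) - 1*(-3445) = (-5 + 21)/(4 + 60 - 26*21) - 1*(-3445) = 16/(4 + 60 - 546) + 3445 = 16/(-482) + 3445 = -1/482*16 + 3445 = -8/241 + 3445 = 830237/241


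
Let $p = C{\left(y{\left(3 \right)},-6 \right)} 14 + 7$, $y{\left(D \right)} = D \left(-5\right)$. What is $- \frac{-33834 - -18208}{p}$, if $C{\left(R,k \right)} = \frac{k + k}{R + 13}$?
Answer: $\frac{1202}{7} \approx 171.71$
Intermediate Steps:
$y{\left(D \right)} = - 5 D$
$C{\left(R,k \right)} = \frac{2 k}{13 + R}$
$p = 91$ ($p = 2 \left(-6\right) \frac{1}{13 - 15} \cdot 14 + 7 = 2 \left(-6\right) \frac{1}{-2} \cdot 14 + 7 = 2 \left(-6\right) \left(- \frac{1}{2}\right) 14 + 7 = 6 \cdot 14 + 7 = 84 + 7 = 91$)
$- \frac{-33834 - -18208}{p} = - \frac{-33834 - -18208}{91} = - \frac{-33834 + 18208}{91} = - \frac{-15626}{91} = \left(-1\right) \left(- \frac{1202}{7}\right) = \frac{1202}{7}$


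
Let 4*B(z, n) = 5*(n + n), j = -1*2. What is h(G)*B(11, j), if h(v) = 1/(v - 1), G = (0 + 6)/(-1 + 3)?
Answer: -5/2 ≈ -2.5000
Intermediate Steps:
j = -2
B(z, n) = 5*n/2 (B(z, n) = (5*(n + n))/4 = (5*(2*n))/4 = (10*n)/4 = 5*n/2)
G = 3 (G = 6/2 = 6*(½) = 3)
h(v) = 1/(-1 + v)
h(G)*B(11, j) = ((5/2)*(-2))/(-1 + 3) = -5/2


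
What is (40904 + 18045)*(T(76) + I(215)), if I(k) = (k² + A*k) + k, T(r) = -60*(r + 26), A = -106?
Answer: 1033375970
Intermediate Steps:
T(r) = -1560 - 60*r (T(r) = -60*(26 + r) = -1560 - 60*r)
I(k) = k² - 105*k (I(k) = (k² - 106*k) + k = k² - 105*k)
(40904 + 18045)*(T(76) + I(215)) = (40904 + 18045)*((-1560 - 60*76) + 215*(-105 + 215)) = 58949*((-1560 - 4560) + 215*110) = 58949*(-6120 + 23650) = 58949*17530 = 1033375970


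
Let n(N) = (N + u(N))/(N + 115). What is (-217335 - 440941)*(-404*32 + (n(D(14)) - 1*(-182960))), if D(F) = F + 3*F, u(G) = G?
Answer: -19139759133184/171 ≈ -1.1193e+11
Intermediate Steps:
D(F) = 4*F
n(N) = 2*N/(115 + N) (n(N) = (N + N)/(N + 115) = (2*N)/(115 + N) = 2*N/(115 + N))
(-217335 - 440941)*(-404*32 + (n(D(14)) - 1*(-182960))) = (-217335 - 440941)*(-404*32 + (2*(4*14)/(115 + 4*14) - 1*(-182960))) = -658276*(-12928 + (2*56/(115 + 56) + 182960)) = -658276*(-12928 + (2*56/171 + 182960)) = -658276*(-12928 + (2*56*(1/171) + 182960)) = -658276*(-12928 + (112/171 + 182960)) = -658276*(-12928 + 31286272/171) = -658276*29075584/171 = -19139759133184/171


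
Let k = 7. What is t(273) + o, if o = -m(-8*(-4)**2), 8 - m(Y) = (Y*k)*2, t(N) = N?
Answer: -1527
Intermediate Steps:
m(Y) = 8 - 14*Y (m(Y) = 8 - Y*7*2 = 8 - 7*Y*2 = 8 - 14*Y)
o = -1800 (o = -(8 - (-112)*(-4)**2) = -(8 - (-112)*16) = -(8 - 14*(-128)) = -(8 + 1792) = -1*1800 = -1800)
t(273) + o = 273 - 1800 = -1527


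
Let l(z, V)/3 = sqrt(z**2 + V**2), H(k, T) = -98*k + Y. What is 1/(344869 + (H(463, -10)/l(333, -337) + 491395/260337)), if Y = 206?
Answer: 619851648818449047/213768786452415318313432 + 120560695101*sqrt(224458)/213768786452415318313432 ≈ 2.8999e-6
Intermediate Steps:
H(k, T) = 206 - 98*k (H(k, T) = -98*k + 206 = 206 - 98*k)
l(z, V) = 3*sqrt(V**2 + z**2) (l(z, V) = 3*sqrt(z**2 + V**2) = 3*sqrt(V**2 + z**2))
1/(344869 + (H(463, -10)/l(333, -337) + 491395/260337)) = 1/(344869 + ((206 - 98*463)/((3*sqrt((-337)**2 + 333**2))) + 491395/260337)) = 1/(344869 + ((206 - 45374)/((3*sqrt(113569 + 110889))) + 491395*(1/260337))) = 1/(344869 + (-45168*sqrt(224458)/673374 + 21365/11319)) = 1/(344869 + (-7528*sqrt(224458)/112229 + 21365/11319)) = 1/(344869 + (21365/11319 - 7528*sqrt(224458)/112229)) = 1/(3903593576/11319 - 7528*sqrt(224458)/112229)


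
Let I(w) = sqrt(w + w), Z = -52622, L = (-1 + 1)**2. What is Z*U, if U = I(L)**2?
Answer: 0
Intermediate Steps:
L = 0 (L = 0**2 = 0)
I(w) = sqrt(2)*sqrt(w) (I(w) = sqrt(2*w) = sqrt(2)*sqrt(w))
U = 0 (U = (sqrt(2)*sqrt(0))**2 = (sqrt(2)*0)**2 = 0**2 = 0)
Z*U = -52622*0 = 0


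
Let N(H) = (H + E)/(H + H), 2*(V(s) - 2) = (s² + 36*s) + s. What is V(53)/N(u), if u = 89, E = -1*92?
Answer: -424886/3 ≈ -1.4163e+5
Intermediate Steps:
V(s) = 2 + s²/2 + 37*s/2 (V(s) = 2 + ((s² + 36*s) + s)/2 = 2 + (s² + 37*s)/2 = 2 + (s²/2 + 37*s/2) = 2 + s²/2 + 37*s/2)
E = -92
N(H) = (-92 + H)/(2*H) (N(H) = (H - 92)/(H + H) = (-92 + H)/((2*H)) = (-92 + H)*(1/(2*H)) = (-92 + H)/(2*H))
V(53)/N(u) = (2 + (½)*53² + (37/2)*53)/(((½)*(-92 + 89)/89)) = (2 + (½)*2809 + 1961/2)/(((½)*(1/89)*(-3))) = (2 + 2809/2 + 1961/2)/(-3/178) = 2387*(-178/3) = -424886/3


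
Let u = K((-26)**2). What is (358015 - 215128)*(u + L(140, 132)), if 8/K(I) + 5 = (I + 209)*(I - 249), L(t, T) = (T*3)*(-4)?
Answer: -42764489625012/188945 ≈ -2.2633e+8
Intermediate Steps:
L(t, T) = -12*T (L(t, T) = (3*T)*(-4) = -12*T)
K(I) = 8/(-5 + (-249 + I)*(209 + I)) (K(I) = 8/(-5 + (I + 209)*(I - 249)) = 8/(-5 + (209 + I)*(-249 + I)) = 8/(-5 + (-249 + I)*(209 + I)))
u = 4/188945 (u = 8/(-52046 + ((-26)**2)**2 - 40*(-26)**2) = 8/(-52046 + 676**2 - 40*676) = 8/(-52046 + 456976 - 27040) = 8/377890 = 8*(1/377890) = 4/188945 ≈ 2.1170e-5)
(358015 - 215128)*(u + L(140, 132)) = (358015 - 215128)*(4/188945 - 12*132) = 142887*(4/188945 - 1584) = 142887*(-299288876/188945) = -42764489625012/188945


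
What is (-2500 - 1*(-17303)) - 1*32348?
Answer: -17545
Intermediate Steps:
(-2500 - 1*(-17303)) - 1*32348 = (-2500 + 17303) - 32348 = 14803 - 32348 = -17545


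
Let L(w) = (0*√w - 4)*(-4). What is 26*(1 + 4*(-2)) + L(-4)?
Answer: -166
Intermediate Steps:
L(w) = 16 (L(w) = (0 - 4)*(-4) = -4*(-4) = 16)
26*(1 + 4*(-2)) + L(-4) = 26*(1 + 4*(-2)) + 16 = 26*(1 - 8) + 16 = 26*(-7) + 16 = -182 + 16 = -166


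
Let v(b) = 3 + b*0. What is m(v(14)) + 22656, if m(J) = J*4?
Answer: 22668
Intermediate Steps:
v(b) = 3 (v(b) = 3 + 0 = 3)
m(J) = 4*J
m(v(14)) + 22656 = 4*3 + 22656 = 12 + 22656 = 22668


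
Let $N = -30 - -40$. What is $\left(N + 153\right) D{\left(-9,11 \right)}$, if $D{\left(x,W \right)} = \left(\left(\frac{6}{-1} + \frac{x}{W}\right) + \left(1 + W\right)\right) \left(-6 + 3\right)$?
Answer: $- \frac{27873}{11} \approx -2533.9$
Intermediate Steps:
$N = 10$ ($N = -30 + 40 = 10$)
$D{\left(x,W \right)} = 15 - 3 W - \frac{3 x}{W}$ ($D{\left(x,W \right)} = \left(\left(6 \left(-1\right) + \frac{x}{W}\right) + \left(1 + W\right)\right) \left(-3\right) = \left(\left(-6 + \frac{x}{W}\right) + \left(1 + W\right)\right) \left(-3\right) = \left(-5 + W + \frac{x}{W}\right) \left(-3\right) = 15 - 3 W - \frac{3 x}{W}$)
$\left(N + 153\right) D{\left(-9,11 \right)} = \left(10 + 153\right) \left(15 - 33 - - \frac{27}{11}\right) = 163 \left(15 - 33 - \left(-27\right) \frac{1}{11}\right) = 163 \left(15 - 33 + \frac{27}{11}\right) = 163 \left(- \frac{171}{11}\right) = - \frac{27873}{11}$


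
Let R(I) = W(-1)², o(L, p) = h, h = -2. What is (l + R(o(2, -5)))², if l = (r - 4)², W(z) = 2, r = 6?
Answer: 64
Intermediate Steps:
o(L, p) = -2
R(I) = 4 (R(I) = 2² = 4)
l = 4 (l = (6 - 4)² = 2² = 4)
(l + R(o(2, -5)))² = (4 + 4)² = 8² = 64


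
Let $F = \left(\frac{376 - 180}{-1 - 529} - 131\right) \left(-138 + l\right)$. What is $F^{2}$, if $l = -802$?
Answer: $\frac{42834982984336}{2809} \approx 1.5249 \cdot 10^{10}$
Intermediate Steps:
$F = \frac{6544844}{53}$ ($F = \left(\frac{376 - 180}{-1 - 529} - 131\right) \left(-138 - 802\right) = \left(\frac{196}{-530} - 131\right) \left(-940\right) = \left(196 \left(- \frac{1}{530}\right) - 131\right) \left(-940\right) = \left(- \frac{98}{265} - 131\right) \left(-940\right) = \left(- \frac{34813}{265}\right) \left(-940\right) = \frac{6544844}{53} \approx 1.2349 \cdot 10^{5}$)
$F^{2} = \left(\frac{6544844}{53}\right)^{2} = \frac{42834982984336}{2809}$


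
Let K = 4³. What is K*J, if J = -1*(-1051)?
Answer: 67264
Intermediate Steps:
J = 1051
K = 64
K*J = 64*1051 = 67264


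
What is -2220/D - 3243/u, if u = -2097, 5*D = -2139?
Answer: 3357053/498387 ≈ 6.7358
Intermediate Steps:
D = -2139/5 (D = (1/5)*(-2139) = -2139/5 ≈ -427.80)
-2220/D - 3243/u = -2220/(-2139/5) - 3243/(-2097) = -2220*(-5/2139) - 3243*(-1/2097) = 3700/713 + 1081/699 = 3357053/498387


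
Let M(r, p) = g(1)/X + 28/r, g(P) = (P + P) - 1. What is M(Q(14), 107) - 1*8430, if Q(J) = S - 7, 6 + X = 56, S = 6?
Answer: -422899/50 ≈ -8458.0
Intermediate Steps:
X = 50 (X = -6 + 56 = 50)
Q(J) = -1 (Q(J) = 6 - 7 = -1)
g(P) = -1 + 2*P (g(P) = 2*P - 1 = -1 + 2*P)
M(r, p) = 1/50 + 28/r (M(r, p) = (-1 + 2*1)/50 + 28/r = (-1 + 2)*(1/50) + 28/r = 1*(1/50) + 28/r = 1/50 + 28/r)
M(Q(14), 107) - 1*8430 = (1/50)*(1400 - 1)/(-1) - 1*8430 = (1/50)*(-1)*1399 - 8430 = -1399/50 - 8430 = -422899/50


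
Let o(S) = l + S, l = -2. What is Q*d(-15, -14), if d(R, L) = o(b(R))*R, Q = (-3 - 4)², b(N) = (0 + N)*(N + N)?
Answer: -329280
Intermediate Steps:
b(N) = 2*N² (b(N) = N*(2*N) = 2*N²)
Q = 49 (Q = (-7)² = 49)
o(S) = -2 + S
d(R, L) = R*(-2 + 2*R²) (d(R, L) = (-2 + 2*R²)*R = R*(-2 + 2*R²))
Q*d(-15, -14) = 49*(2*(-15)*(-1 + (-15)²)) = 49*(2*(-15)*(-1 + 225)) = 49*(2*(-15)*224) = 49*(-6720) = -329280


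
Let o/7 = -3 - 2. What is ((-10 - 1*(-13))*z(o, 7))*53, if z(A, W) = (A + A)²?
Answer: 779100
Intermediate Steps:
o = -35 (o = 7*(-3 - 2) = 7*(-5) = -35)
z(A, W) = 4*A² (z(A, W) = (2*A)² = 4*A²)
((-10 - 1*(-13))*z(o, 7))*53 = ((-10 - 1*(-13))*(4*(-35)²))*53 = ((-10 + 13)*(4*1225))*53 = (3*4900)*53 = 14700*53 = 779100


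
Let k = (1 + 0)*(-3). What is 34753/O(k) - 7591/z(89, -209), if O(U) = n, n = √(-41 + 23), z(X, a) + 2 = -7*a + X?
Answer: -7591/1550 - 34753*I*√2/6 ≈ -4.8974 - 8191.4*I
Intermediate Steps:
z(X, a) = -2 + X - 7*a (z(X, a) = -2 + (-7*a + X) = -2 + (X - 7*a) = -2 + X - 7*a)
k = -3 (k = 1*(-3) = -3)
n = 3*I*√2 (n = √(-18) = 3*I*√2 ≈ 4.2426*I)
O(U) = 3*I*√2
34753/O(k) - 7591/z(89, -209) = 34753/((3*I*√2)) - 7591/(-2 + 89 - 7*(-209)) = 34753*(-I*√2/6) - 7591/(-2 + 89 + 1463) = -34753*I*√2/6 - 7591/1550 = -7591/1550 - 34753*I*√2/6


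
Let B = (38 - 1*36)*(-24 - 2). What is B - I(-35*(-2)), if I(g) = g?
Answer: -122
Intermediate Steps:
B = -52 (B = (38 - 36)*(-26) = 2*(-26) = -52)
B - I(-35*(-2)) = -52 - (-35)*(-2) = -52 - 1*70 = -52 - 70 = -122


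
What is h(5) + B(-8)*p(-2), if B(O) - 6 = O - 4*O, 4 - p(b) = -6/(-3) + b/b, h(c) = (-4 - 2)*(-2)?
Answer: 42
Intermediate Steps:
h(c) = 12 (h(c) = -6*(-2) = 12)
p(b) = 1 (p(b) = 4 - (-6/(-3) + b/b) = 4 - (-6*(-⅓) + 1) = 4 - (2 + 1) = 4 - 1*3 = 4 - 3 = 1)
B(O) = 6 - 3*O (B(O) = 6 + (O - 4*O) = 6 - 3*O)
h(5) + B(-8)*p(-2) = 12 + (6 - 3*(-8))*1 = 12 + (6 + 24)*1 = 12 + 30*1 = 12 + 30 = 42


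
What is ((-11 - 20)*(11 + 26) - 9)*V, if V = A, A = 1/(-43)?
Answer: 1156/43 ≈ 26.884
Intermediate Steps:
A = -1/43 ≈ -0.023256
V = -1/43 ≈ -0.023256
((-11 - 20)*(11 + 26) - 9)*V = ((-11 - 20)*(11 + 26) - 9)*(-1/43) = (-31*37 - 9)*(-1/43) = (-1147 - 9)*(-1/43) = -1156*(-1/43) = 1156/43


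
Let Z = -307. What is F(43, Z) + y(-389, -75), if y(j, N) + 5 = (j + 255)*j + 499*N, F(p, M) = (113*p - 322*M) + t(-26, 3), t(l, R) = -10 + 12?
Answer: 118411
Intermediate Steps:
t(l, R) = 2
F(p, M) = 2 - 322*M + 113*p (F(p, M) = (113*p - 322*M) + 2 = (-322*M + 113*p) + 2 = 2 - 322*M + 113*p)
y(j, N) = -5 + 499*N + j*(255 + j) (y(j, N) = -5 + ((j + 255)*j + 499*N) = -5 + ((255 + j)*j + 499*N) = -5 + (j*(255 + j) + 499*N) = -5 + (499*N + j*(255 + j)) = -5 + 499*N + j*(255 + j))
F(43, Z) + y(-389, -75) = (2 - 322*(-307) + 113*43) + (-5 + (-389)² + 255*(-389) + 499*(-75)) = (2 + 98854 + 4859) + (-5 + 151321 - 99195 - 37425) = 103715 + 14696 = 118411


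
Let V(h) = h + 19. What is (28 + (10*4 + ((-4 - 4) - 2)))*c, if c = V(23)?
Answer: 2436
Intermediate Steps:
V(h) = 19 + h
c = 42 (c = 19 + 23 = 42)
(28 + (10*4 + ((-4 - 4) - 2)))*c = (28 + (10*4 + ((-4 - 4) - 2)))*42 = (28 + (40 + (-8 - 2)))*42 = (28 + (40 - 10))*42 = (28 + 30)*42 = 58*42 = 2436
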